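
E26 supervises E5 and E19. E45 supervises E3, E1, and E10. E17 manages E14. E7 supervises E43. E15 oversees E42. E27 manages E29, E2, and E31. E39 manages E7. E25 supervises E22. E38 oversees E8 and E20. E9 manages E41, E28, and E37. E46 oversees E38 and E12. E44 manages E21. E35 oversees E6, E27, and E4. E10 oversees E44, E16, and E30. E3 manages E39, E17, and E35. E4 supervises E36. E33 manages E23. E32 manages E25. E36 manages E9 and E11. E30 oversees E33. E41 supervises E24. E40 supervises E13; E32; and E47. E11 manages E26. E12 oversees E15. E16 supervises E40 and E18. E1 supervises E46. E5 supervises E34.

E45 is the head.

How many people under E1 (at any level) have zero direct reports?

The people in E1's organization with no one reporting to them are E42, E20, E8. That is 3.

3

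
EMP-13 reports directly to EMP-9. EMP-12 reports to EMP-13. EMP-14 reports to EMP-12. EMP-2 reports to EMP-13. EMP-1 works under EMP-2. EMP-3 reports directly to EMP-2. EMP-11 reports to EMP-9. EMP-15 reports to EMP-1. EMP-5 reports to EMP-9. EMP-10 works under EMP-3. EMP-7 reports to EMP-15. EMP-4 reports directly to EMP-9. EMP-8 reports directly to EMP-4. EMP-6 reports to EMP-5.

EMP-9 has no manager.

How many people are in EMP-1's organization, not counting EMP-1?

EMP-1 directly manages EMP-15. Under EMP-15: EMP-7 (1). That's 2 in total.

2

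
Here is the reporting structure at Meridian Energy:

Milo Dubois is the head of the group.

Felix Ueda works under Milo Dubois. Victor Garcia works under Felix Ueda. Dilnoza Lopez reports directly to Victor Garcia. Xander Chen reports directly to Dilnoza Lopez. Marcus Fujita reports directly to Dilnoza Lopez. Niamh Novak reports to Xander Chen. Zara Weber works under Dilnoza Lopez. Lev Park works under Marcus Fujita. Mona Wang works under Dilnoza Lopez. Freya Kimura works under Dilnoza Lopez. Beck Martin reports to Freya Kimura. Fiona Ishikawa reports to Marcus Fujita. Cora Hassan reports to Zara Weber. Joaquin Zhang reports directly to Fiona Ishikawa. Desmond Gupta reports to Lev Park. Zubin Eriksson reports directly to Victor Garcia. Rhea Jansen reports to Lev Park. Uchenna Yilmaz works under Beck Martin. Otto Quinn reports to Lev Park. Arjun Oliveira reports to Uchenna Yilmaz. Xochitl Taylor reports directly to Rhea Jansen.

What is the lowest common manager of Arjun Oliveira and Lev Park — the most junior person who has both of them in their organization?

Arjun Oliveira's chain of managers is Uchenna Yilmaz, Beck Martin, Freya Kimura, Dilnoza Lopez, Victor Garcia, Felix Ueda, Milo Dubois. Lev Park's chain of managers is Marcus Fujita, Dilnoza Lopez, Victor Garcia, Felix Ueda, Milo Dubois. The first manager that appears in both chains is Dilnoza Lopez.

Dilnoza Lopez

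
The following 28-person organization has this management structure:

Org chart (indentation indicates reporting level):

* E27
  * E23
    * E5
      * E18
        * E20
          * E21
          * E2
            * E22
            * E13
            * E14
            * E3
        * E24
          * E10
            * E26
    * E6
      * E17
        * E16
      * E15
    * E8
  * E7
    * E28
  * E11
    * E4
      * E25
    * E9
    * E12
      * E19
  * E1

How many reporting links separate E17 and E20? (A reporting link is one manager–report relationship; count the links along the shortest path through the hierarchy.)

E17 is 2 levels below E23, and E20 is 3 levels below E23 (their lowest common manager). The shortest path runs up from E17 to E23 and back down to E20: 2 + 3 = 5 links.

5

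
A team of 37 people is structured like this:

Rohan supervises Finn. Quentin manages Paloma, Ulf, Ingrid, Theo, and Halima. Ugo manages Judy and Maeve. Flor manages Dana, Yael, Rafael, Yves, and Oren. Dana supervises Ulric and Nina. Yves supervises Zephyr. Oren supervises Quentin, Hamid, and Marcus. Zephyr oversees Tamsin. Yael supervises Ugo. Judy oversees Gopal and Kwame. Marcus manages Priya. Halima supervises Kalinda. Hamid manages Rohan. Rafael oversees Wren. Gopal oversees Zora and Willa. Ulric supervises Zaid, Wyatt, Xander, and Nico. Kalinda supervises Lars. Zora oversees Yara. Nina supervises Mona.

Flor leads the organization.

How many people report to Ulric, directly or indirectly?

Ulric directly manages Zaid, Wyatt, Xander, Nico. Zaid has no reports. Wyatt has no reports. Xander has no reports. Nico has no reports. So Ulric's organization is 4 direct reports plus everyone under them: 1 + 1 + 1 + 1 = 4.

4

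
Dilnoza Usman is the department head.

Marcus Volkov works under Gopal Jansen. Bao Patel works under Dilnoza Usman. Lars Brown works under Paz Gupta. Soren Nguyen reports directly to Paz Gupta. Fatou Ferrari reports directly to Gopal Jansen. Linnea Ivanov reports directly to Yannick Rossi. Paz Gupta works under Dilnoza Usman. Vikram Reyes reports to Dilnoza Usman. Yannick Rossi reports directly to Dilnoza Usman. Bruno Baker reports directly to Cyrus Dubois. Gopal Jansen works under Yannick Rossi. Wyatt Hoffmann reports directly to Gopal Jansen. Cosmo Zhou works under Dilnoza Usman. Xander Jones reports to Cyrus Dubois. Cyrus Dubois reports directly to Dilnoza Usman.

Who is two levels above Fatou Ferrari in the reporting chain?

Yannick Rossi

Fatou Ferrari reports to Gopal Jansen, and Gopal Jansen reports to Yannick Rossi. So Fatou Ferrari's skip-level manager is Yannick Rossi.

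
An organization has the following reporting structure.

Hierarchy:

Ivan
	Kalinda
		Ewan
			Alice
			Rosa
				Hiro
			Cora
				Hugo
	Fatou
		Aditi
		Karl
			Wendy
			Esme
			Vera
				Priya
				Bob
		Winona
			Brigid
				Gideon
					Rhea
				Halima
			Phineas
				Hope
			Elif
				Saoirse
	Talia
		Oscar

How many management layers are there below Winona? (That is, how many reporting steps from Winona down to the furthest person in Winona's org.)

The longest chain under Winona runs Winona → Brigid → Gideon → Rhea, which is 3 levels below Winona.

3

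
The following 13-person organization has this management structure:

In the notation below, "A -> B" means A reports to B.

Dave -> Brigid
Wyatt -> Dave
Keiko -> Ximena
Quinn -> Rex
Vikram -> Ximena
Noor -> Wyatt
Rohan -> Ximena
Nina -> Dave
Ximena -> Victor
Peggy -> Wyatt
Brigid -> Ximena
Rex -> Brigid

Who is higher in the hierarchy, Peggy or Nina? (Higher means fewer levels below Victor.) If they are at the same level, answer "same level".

Peggy is 5 levels below Victor; Nina is 4. Nina is higher.

Nina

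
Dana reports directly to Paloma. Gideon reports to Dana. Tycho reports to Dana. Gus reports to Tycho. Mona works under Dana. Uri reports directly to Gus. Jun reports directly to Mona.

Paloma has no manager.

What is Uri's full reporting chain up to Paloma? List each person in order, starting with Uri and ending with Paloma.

Uri -> Gus -> Tycho -> Dana -> Paloma

Uri reports to Gus. Gus reports to Tycho. Tycho reports to Dana. Dana reports to Paloma. Paloma is at the top.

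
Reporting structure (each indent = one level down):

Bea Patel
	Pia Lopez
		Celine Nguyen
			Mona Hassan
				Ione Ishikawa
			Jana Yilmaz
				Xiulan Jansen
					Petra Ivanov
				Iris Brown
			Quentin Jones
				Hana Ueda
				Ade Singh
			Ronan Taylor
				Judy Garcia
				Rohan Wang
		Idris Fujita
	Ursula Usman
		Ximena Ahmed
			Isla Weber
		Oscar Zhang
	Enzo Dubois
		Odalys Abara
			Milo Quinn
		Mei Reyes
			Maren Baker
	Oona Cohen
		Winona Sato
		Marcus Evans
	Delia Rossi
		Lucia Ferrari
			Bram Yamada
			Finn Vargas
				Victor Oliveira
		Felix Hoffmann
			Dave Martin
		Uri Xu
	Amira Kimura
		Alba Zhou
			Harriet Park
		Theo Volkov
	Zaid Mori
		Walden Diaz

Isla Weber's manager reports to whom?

Isla Weber reports to Ximena Ahmed, and Ximena Ahmed reports to Ursula Usman. So Isla Weber's skip-level manager is Ursula Usman.

Ursula Usman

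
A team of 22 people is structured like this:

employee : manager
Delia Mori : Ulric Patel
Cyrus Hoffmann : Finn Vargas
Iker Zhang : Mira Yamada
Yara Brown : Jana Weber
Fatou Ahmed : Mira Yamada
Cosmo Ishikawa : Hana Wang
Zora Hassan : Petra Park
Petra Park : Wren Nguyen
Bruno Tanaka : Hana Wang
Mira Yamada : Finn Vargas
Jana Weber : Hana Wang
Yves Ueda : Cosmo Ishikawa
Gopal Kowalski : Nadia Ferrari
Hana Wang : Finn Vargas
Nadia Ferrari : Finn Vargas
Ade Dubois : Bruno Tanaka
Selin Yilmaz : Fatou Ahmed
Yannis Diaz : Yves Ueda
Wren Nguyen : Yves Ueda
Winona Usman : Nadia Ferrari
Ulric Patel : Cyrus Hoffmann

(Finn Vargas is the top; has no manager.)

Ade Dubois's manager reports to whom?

Ade Dubois reports to Bruno Tanaka, and Bruno Tanaka reports to Hana Wang. So Ade Dubois's skip-level manager is Hana Wang.

Hana Wang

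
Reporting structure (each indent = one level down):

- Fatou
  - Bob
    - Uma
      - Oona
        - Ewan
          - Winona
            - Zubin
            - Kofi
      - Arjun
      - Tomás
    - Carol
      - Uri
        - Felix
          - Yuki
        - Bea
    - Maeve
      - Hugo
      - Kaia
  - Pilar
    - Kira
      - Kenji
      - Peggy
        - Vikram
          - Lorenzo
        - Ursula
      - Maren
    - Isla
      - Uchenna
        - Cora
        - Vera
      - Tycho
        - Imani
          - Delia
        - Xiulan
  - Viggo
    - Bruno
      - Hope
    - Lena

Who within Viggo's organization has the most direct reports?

Viggo

Direct-report counts within Viggo's organization: Viggo has 2; Bruno has 1. The largest is 2, held by Viggo.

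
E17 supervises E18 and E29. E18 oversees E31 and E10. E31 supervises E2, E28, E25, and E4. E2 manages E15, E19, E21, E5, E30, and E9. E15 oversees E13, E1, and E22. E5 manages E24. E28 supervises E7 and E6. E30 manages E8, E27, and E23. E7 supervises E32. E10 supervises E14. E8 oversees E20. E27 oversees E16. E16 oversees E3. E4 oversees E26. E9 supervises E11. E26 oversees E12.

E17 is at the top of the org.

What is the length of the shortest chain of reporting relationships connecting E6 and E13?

E6 is 2 levels below E31, and E13 is 3 levels below E31 (their lowest common manager). The shortest path runs up from E6 to E31 and back down to E13: 2 + 3 = 5 links.

5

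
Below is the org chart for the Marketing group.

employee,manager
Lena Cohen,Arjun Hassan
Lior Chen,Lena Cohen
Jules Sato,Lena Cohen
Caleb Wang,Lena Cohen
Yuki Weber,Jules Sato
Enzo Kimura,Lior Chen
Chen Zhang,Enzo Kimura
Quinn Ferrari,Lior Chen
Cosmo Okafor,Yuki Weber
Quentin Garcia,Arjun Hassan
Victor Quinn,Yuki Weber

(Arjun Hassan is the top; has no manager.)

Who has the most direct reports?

Lena Cohen

Direct-report counts: Arjun Hassan has 2; Lena Cohen has 3; Jules Sato has 1; Yuki Weber has 2; Lior Chen has 2; Enzo Kimura has 1. The largest is 3, held by Lena Cohen.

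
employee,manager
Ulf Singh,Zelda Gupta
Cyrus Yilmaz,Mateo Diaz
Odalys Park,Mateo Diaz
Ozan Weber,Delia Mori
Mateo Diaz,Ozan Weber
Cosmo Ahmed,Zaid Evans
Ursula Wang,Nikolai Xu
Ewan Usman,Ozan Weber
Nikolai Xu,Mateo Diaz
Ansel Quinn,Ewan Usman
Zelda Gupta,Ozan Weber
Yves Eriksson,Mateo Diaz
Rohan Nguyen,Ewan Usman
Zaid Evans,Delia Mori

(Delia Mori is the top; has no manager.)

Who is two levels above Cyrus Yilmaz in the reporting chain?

Cyrus Yilmaz reports to Mateo Diaz, and Mateo Diaz reports to Ozan Weber. So Cyrus Yilmaz's skip-level manager is Ozan Weber.

Ozan Weber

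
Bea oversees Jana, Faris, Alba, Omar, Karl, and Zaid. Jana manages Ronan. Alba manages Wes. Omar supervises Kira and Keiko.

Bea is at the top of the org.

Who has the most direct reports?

Bea

Direct-report counts: Bea has 6; Omar has 2; Alba has 1; Jana has 1. The largest is 6, held by Bea.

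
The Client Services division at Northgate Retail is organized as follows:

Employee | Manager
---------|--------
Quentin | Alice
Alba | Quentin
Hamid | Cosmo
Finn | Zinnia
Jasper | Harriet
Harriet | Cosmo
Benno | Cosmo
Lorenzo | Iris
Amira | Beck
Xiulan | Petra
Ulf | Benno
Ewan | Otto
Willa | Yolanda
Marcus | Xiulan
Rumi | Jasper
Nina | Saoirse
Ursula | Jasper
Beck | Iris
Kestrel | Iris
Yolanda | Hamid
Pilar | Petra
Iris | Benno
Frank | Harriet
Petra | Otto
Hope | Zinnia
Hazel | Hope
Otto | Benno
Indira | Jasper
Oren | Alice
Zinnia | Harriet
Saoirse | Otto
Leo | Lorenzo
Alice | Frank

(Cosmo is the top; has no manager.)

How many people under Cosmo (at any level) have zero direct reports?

The people in Cosmo's organization with no one reporting to them are Rumi, Ursula, Indira, Oren, Alba, Hazel, Finn, Ulf, Marcus, Pilar, Ewan, Nina, Leo, Amira, Kestrel, Willa. That is 16.

16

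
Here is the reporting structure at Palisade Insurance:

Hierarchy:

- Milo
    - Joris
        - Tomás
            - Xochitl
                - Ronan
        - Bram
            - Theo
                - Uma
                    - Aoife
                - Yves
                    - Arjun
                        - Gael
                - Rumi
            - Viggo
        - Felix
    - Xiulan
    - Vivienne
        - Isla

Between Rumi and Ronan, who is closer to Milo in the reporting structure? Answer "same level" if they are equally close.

same level

Both Rumi and Ronan are 4 levels below Milo.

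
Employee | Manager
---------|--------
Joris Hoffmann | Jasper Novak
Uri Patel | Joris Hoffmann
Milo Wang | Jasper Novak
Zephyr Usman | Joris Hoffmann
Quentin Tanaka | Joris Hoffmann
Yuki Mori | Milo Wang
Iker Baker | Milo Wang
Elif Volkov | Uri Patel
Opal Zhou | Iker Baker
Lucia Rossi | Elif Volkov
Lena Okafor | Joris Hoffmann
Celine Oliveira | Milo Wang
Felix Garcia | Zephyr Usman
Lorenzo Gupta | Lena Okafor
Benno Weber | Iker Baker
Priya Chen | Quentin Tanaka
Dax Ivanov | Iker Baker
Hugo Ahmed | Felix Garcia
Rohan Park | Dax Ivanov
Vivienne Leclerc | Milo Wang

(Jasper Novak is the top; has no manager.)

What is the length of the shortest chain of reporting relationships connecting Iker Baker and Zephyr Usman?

4

Iker Baker is 2 levels below Jasper Novak, and Zephyr Usman is 2 levels below Jasper Novak (their lowest common manager). The shortest path runs up from Iker Baker to Jasper Novak and back down to Zephyr Usman: 2 + 2 = 4 links.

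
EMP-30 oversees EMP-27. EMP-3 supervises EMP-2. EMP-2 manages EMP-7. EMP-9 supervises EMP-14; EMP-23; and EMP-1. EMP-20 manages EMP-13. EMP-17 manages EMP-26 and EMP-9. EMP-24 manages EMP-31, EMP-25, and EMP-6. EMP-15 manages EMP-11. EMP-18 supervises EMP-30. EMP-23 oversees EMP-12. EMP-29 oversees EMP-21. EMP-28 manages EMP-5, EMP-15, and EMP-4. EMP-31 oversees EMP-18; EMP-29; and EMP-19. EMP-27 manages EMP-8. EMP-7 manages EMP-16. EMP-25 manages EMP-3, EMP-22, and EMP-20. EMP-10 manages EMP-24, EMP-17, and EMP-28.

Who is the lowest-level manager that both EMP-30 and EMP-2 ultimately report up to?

EMP-24

EMP-30's chain of managers is EMP-18, EMP-31, EMP-24, EMP-10. EMP-2's chain of managers is EMP-3, EMP-25, EMP-24, EMP-10. The first manager that appears in both chains is EMP-24.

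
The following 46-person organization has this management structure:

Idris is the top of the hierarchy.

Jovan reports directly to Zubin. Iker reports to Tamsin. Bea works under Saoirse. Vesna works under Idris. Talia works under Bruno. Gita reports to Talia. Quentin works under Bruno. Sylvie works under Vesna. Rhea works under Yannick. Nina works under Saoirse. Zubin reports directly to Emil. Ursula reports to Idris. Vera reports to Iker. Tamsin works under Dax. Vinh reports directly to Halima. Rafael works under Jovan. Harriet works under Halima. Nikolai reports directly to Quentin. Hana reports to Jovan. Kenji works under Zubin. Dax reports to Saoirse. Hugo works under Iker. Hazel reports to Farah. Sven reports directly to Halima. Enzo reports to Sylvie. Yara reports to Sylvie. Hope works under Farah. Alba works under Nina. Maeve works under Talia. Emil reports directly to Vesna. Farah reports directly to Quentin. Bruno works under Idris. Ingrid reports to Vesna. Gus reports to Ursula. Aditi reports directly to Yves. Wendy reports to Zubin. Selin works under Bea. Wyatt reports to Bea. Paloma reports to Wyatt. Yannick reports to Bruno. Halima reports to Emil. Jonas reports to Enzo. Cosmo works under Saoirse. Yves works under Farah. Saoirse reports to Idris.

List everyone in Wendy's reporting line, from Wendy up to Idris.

Wendy -> Zubin -> Emil -> Vesna -> Idris

Wendy reports to Zubin. Zubin reports to Emil. Emil reports to Vesna. Vesna reports to Idris. Idris is at the top.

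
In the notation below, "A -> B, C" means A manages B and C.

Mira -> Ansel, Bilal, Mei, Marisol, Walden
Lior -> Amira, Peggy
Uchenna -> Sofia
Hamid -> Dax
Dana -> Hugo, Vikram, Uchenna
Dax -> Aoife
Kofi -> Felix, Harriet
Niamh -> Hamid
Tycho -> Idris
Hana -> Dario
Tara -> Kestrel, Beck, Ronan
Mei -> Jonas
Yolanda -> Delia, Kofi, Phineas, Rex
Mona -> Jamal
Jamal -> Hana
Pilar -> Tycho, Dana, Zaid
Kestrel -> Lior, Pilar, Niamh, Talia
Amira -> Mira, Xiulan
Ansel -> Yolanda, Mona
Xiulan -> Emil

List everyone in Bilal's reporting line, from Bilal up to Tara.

Bilal reports to Mira. Mira reports to Amira. Amira reports to Lior. Lior reports to Kestrel. Kestrel reports to Tara. Tara is at the top.

Bilal -> Mira -> Amira -> Lior -> Kestrel -> Tara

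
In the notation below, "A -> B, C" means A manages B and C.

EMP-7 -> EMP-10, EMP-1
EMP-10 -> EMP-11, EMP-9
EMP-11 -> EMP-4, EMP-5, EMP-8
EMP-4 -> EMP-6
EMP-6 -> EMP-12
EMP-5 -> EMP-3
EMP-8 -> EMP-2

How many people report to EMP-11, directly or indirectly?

EMP-11 directly manages EMP-4, EMP-5, EMP-8. Under EMP-4: EMP-6, EMP-12 (2). Under EMP-5: EMP-3 (1). Under EMP-8: EMP-2 (1). So EMP-11's organization is 3 direct reports plus everyone under them: 3 + 2 + 2 = 7.

7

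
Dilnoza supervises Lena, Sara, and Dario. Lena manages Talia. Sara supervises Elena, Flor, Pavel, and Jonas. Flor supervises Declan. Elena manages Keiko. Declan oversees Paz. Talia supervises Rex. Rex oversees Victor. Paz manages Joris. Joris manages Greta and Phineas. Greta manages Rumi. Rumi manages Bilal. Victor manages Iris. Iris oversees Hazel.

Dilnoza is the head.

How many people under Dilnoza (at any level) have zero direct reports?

The people in Dilnoza's organization with no one reporting to them are Dario, Pavel, Jonas, Keiko, Phineas, Bilal, Hazel. That is 7.

7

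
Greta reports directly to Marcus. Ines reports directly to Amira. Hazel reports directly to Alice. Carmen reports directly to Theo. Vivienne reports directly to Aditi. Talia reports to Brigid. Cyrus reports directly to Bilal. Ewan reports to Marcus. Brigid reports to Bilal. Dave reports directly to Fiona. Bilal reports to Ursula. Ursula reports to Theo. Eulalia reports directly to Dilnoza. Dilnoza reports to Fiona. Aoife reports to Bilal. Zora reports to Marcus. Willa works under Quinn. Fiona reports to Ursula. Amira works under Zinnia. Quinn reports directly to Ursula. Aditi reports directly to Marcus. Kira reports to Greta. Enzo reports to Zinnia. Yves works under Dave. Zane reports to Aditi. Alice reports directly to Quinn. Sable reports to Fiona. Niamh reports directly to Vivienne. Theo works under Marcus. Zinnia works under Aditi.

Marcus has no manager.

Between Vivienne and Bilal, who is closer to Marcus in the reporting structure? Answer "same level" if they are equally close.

Vivienne

Vivienne is 2 levels below Marcus; Bilal is 3. Vivienne is higher.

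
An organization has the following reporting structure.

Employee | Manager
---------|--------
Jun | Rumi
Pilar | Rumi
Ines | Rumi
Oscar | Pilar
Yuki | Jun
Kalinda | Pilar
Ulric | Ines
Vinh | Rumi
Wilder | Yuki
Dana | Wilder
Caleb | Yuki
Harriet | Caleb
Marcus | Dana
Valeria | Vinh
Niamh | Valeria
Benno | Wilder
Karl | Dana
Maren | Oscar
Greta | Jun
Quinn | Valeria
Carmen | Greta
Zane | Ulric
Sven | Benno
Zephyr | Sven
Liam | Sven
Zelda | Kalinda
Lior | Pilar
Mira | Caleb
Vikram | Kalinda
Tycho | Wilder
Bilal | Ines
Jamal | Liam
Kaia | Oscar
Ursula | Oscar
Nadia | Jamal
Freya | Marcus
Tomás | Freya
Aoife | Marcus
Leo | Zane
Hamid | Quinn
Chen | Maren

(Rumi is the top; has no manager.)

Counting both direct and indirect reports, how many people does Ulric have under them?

2

Ulric directly manages Zane. Under Zane: Leo (1). That's 2 in total.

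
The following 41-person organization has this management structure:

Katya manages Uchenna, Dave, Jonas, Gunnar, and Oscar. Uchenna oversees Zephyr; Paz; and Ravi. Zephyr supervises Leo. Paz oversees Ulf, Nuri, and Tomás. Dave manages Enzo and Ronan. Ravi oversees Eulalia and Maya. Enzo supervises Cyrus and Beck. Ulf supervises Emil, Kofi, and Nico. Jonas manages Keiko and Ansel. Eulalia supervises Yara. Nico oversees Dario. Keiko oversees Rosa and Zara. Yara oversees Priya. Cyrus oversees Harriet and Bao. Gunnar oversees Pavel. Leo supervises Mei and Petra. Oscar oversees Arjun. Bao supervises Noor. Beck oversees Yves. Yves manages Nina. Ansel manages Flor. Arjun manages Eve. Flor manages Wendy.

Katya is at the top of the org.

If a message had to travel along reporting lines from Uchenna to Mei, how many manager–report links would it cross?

3

Mei is in Uchenna's organization: the chain from Mei up to Uchenna is Mei → Leo → Zephyr → Uchenna, which is 3 links.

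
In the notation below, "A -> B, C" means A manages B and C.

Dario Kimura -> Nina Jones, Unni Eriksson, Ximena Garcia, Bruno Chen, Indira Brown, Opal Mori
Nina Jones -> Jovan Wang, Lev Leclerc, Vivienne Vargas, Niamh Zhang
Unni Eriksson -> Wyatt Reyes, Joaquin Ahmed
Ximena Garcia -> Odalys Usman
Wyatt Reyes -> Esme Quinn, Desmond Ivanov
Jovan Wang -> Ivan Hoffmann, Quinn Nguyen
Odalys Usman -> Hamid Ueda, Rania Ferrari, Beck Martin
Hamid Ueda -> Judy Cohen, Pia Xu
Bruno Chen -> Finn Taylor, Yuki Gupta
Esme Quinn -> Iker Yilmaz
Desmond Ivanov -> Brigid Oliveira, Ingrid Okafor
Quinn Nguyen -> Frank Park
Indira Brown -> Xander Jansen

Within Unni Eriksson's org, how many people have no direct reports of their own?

The people in Unni Eriksson's organization with no one reporting to them are Joaquin Ahmed, Ingrid Okafor, Brigid Oliveira, Iker Yilmaz. That is 4.

4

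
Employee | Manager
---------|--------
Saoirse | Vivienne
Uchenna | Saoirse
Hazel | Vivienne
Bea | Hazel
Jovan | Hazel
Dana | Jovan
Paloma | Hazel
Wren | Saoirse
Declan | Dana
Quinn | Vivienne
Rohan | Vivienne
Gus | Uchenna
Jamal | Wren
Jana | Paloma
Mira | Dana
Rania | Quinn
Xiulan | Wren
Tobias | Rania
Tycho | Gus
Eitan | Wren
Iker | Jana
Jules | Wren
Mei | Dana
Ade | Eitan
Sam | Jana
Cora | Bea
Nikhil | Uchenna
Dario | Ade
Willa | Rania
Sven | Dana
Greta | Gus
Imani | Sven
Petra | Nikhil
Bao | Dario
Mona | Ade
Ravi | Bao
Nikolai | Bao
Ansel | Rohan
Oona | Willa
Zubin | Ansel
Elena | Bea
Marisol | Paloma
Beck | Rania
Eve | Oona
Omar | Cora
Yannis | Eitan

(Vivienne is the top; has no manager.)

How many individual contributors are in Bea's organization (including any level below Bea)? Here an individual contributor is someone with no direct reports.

2

The people in Bea's organization with no one reporting to them are Elena, Omar. That is 2.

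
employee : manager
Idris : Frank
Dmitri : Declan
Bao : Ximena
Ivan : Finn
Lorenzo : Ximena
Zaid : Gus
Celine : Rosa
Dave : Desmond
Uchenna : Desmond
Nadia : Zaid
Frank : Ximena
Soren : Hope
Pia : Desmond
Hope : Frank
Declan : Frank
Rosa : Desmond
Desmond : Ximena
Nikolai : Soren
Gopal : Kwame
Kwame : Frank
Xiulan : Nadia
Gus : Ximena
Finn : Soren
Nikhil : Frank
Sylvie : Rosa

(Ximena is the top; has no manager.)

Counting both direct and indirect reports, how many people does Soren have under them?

Soren directly manages Finn, Nikolai. Under Finn: Ivan (1). Nikolai has no reports. So Soren's organization is 2 direct reports plus everyone under them: 2 + 1 = 3.

3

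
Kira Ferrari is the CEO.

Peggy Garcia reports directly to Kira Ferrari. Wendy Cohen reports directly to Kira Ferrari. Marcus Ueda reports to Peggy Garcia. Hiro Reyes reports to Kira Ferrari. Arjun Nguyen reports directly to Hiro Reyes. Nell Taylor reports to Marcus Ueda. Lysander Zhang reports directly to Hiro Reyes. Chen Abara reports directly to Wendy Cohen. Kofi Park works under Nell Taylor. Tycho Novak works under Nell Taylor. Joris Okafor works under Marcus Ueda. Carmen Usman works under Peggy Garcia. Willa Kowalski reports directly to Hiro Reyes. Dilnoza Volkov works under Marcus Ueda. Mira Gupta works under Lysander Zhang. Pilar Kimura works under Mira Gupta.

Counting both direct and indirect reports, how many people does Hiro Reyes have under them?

Hiro Reyes directly manages Arjun Nguyen, Lysander Zhang, Willa Kowalski. Arjun Nguyen has no reports. Under Lysander Zhang: Mira Gupta, Pilar Kimura (2). Willa Kowalski has no reports. So Hiro Reyes's organization is 3 direct reports plus everyone under them: 1 + 3 + 1 = 5.

5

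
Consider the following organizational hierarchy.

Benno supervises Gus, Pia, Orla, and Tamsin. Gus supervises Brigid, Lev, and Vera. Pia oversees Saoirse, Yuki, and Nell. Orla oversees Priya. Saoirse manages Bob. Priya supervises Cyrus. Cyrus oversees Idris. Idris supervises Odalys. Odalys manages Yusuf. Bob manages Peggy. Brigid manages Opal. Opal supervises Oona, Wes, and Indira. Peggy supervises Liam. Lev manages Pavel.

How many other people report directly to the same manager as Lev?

2

Lev reports to Gus. Gus's other direct reports are Brigid, Vera — 2 peers.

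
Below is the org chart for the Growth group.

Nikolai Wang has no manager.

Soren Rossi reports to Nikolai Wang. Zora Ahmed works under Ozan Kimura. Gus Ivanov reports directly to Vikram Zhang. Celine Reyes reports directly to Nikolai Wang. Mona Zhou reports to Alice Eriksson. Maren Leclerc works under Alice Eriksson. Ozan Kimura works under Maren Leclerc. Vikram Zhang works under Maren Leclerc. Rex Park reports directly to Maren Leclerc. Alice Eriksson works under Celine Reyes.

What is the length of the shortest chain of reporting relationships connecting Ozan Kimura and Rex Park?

Ozan Kimura is 1 level below Maren Leclerc, and Rex Park is 1 level below Maren Leclerc (their lowest common manager). The shortest path runs up from Ozan Kimura to Maren Leclerc and back down to Rex Park: 1 + 1 = 2 links.

2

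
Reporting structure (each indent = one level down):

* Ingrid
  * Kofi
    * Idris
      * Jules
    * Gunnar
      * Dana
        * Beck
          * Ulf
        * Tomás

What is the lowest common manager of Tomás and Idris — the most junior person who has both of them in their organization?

Tomás's chain of managers is Dana, Gunnar, Kofi, Ingrid. Idris's chain of managers is Kofi, Ingrid. The first manager that appears in both chains is Kofi.

Kofi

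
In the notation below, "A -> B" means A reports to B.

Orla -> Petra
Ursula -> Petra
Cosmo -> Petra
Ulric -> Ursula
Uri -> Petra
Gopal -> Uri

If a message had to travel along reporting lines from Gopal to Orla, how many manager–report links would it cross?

3

Gopal is 2 levels below Petra, and Orla is 1 level below Petra (their lowest common manager). The shortest path runs up from Gopal to Petra and back down to Orla: 2 + 1 = 3 links.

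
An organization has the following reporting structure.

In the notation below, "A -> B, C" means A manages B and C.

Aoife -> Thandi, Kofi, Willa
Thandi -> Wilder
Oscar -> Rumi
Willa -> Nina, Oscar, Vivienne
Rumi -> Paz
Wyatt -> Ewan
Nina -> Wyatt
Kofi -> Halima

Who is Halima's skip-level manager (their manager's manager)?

Aoife

Halima reports to Kofi, and Kofi reports to Aoife. So Halima's skip-level manager is Aoife.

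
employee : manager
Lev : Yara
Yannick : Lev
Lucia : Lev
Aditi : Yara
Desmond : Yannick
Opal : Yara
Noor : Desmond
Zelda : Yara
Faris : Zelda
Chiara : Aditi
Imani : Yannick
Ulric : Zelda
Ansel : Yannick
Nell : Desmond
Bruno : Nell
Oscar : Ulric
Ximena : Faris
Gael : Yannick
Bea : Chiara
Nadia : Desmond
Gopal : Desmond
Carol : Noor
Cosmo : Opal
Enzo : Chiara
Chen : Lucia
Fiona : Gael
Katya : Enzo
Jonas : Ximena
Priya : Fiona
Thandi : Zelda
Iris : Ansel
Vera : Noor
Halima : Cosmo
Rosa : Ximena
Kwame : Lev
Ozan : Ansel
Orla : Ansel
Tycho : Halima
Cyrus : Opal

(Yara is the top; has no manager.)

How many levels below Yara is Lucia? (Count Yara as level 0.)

Chain from Lucia up to Yara: Lucia → Lev → Yara. That is 2 steps up, so Lucia is 2 levels below Yara.

2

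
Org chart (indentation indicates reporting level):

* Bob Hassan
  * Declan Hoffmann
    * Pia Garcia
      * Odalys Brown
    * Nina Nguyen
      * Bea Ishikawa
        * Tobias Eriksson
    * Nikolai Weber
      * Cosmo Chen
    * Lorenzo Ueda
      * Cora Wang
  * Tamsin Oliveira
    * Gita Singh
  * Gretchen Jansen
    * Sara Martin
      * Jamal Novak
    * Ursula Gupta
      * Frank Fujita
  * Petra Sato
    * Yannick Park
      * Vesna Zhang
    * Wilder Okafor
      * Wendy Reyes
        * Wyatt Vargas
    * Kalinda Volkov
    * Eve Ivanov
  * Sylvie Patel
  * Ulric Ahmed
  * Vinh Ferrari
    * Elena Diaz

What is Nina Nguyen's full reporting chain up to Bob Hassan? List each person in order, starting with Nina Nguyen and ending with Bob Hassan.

Nina Nguyen reports to Declan Hoffmann. Declan Hoffmann reports to Bob Hassan. Bob Hassan is at the top.

Nina Nguyen -> Declan Hoffmann -> Bob Hassan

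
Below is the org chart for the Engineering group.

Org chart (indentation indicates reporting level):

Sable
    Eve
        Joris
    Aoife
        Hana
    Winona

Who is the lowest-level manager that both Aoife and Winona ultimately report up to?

Sable

Aoife's chain of managers is Sable. Winona's chain of managers is Sable. The first manager that appears in both chains is Sable.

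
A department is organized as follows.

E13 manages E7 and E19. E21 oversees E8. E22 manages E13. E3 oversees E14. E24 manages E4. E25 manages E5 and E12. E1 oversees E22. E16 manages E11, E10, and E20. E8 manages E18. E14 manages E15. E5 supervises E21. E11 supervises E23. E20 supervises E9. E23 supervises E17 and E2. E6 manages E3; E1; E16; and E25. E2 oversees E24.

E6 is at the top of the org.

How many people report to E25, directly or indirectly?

5

E25 directly manages E5, E12. Under E5: E21, E8, E18 (3). E12 has no reports. So E25's organization is 2 direct reports plus everyone under them: 4 + 1 = 5.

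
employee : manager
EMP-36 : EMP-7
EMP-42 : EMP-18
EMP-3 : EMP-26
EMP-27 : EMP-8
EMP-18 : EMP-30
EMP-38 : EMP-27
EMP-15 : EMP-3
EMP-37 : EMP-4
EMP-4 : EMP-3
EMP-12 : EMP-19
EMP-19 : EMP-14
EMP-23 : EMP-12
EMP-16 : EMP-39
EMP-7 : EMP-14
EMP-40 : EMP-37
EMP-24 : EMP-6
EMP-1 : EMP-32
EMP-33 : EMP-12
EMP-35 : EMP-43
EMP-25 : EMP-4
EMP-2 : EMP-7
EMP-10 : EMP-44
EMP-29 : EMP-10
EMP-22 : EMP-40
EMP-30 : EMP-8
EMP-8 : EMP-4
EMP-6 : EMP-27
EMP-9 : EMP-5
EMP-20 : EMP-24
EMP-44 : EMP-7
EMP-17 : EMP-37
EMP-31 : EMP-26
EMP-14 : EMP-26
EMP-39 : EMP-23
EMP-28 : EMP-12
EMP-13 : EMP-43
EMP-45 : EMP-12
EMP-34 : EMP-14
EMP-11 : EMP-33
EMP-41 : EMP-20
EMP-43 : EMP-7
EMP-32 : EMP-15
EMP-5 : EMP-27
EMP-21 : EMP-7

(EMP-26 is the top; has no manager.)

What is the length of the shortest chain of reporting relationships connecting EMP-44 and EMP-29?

EMP-29 is in EMP-44's organization: the chain from EMP-29 up to EMP-44 is EMP-29 → EMP-10 → EMP-44, which is 2 links.

2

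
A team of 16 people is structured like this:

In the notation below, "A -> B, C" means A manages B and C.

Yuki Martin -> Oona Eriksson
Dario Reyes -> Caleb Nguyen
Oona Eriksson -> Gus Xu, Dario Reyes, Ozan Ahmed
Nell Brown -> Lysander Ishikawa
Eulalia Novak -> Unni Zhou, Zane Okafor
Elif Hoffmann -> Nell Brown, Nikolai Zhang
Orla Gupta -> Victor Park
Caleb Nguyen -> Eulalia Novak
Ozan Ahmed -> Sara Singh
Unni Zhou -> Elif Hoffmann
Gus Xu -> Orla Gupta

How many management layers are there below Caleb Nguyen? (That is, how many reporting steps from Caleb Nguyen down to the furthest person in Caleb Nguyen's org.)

5

The longest chain under Caleb Nguyen runs Caleb Nguyen → Eulalia Novak → Unni Zhou → Elif Hoffmann → Nell Brown → Lysander Ishikawa, which is 5 levels below Caleb Nguyen.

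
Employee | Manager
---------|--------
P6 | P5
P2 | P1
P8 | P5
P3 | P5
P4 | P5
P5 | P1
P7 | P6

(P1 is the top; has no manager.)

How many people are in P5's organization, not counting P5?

P5 directly manages P3, P6, P8, P4. P3 has no reports. Under P6: P7 (1). P8 has no reports. P4 has no reports. So P5's organization is 4 direct reports plus everyone under them: 1 + 2 + 1 + 1 = 5.

5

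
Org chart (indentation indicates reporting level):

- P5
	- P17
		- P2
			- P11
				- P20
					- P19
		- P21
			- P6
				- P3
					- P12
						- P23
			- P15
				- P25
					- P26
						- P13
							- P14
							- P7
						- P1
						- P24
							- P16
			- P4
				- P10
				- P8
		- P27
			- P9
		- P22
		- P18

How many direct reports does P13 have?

2

P13 directly manages P14, P7. That is 2 direct reports.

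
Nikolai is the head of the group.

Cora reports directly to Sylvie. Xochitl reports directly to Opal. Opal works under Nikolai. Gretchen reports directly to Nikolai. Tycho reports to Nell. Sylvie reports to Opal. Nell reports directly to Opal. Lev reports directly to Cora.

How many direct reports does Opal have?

Opal directly manages Xochitl, Nell, Sylvie. That is 3 direct reports.

3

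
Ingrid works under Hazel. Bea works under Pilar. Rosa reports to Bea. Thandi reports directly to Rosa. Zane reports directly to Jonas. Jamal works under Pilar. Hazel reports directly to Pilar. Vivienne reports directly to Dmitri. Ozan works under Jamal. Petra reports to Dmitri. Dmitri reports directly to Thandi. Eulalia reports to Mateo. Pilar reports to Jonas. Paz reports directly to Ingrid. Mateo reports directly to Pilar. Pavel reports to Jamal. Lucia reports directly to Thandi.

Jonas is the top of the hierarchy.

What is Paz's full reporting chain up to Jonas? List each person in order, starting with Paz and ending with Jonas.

Paz reports to Ingrid. Ingrid reports to Hazel. Hazel reports to Pilar. Pilar reports to Jonas. Jonas is at the top.

Paz -> Ingrid -> Hazel -> Pilar -> Jonas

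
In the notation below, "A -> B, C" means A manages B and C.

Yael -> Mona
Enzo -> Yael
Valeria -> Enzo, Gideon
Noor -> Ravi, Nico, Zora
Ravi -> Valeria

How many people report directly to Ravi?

1

Ravi directly manages Valeria. That is 1 direct report.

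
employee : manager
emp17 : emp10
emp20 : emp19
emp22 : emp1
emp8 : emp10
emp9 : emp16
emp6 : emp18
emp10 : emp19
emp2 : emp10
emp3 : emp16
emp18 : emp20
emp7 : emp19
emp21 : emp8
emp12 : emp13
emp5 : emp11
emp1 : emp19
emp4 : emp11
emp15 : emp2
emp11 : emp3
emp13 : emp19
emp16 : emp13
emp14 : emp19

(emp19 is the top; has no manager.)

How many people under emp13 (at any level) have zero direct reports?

The people in emp13's organization with no one reporting to them are emp9, emp5, emp4, emp12. That is 4.

4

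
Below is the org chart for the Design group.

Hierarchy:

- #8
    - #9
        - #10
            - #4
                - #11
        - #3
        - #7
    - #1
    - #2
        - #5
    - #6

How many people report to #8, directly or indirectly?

#8 directly manages #9, #1, #2, #6. Under #9: #7, #3, #10, #4, #11 (5). #1 has no reports. Under #2: #5 (1). #6 has no reports. So #8's organization is 4 direct reports plus everyone under them: 6 + 1 + 2 + 1 = 10.

10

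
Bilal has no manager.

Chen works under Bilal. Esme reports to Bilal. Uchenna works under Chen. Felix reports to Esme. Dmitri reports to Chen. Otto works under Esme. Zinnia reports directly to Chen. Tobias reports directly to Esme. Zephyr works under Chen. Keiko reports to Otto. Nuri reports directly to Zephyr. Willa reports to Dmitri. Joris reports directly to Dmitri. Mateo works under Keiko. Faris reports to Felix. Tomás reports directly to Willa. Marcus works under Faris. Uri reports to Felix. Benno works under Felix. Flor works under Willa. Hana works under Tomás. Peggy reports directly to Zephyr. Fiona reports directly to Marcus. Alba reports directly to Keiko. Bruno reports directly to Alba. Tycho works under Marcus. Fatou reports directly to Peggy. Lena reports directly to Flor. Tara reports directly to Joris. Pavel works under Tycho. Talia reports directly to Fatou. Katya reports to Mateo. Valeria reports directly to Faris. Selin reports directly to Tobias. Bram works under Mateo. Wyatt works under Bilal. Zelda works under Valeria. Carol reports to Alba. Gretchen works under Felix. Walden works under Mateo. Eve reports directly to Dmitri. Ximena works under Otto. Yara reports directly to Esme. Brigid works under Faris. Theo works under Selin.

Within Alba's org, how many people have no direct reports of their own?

2

The people in Alba's organization with no one reporting to them are Carol, Bruno. That is 2.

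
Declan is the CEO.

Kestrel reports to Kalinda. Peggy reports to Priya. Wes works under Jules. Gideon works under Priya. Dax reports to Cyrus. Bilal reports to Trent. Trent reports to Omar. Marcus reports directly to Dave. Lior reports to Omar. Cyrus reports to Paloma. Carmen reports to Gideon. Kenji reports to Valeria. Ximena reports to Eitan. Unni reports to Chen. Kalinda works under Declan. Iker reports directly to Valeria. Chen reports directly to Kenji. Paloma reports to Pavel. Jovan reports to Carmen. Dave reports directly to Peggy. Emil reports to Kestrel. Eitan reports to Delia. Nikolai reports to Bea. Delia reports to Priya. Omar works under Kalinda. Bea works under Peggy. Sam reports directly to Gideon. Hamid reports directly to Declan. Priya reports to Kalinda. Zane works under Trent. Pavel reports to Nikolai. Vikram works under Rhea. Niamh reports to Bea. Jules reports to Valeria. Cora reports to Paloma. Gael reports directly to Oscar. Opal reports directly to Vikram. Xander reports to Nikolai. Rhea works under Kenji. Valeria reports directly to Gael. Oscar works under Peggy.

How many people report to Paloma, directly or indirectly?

Paloma directly manages Cora, Cyrus. Cora has no reports. Under Cyrus: Dax (1). So Paloma's organization is 2 direct reports plus everyone under them: 1 + 2 = 3.

3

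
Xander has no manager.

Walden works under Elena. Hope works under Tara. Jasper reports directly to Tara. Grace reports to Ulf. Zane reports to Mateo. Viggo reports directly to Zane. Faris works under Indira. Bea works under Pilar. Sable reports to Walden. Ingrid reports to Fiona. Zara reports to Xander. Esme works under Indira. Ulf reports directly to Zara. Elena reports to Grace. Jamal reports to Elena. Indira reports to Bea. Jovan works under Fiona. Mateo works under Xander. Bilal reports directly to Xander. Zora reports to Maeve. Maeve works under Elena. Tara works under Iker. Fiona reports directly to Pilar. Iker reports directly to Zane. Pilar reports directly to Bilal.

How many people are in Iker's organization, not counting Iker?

3

Iker directly manages Tara. Under Tara: Hope, Jasper (2). That's 3 in total.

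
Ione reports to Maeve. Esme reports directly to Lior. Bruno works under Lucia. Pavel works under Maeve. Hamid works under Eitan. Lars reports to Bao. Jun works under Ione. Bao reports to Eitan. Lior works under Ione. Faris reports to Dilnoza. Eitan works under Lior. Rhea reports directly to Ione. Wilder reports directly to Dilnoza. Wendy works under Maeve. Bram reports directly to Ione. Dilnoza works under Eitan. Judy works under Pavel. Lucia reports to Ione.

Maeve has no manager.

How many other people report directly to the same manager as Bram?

4

Bram reports to Ione. Ione's other direct reports are Lior, Lucia, Rhea, Jun — 4 peers.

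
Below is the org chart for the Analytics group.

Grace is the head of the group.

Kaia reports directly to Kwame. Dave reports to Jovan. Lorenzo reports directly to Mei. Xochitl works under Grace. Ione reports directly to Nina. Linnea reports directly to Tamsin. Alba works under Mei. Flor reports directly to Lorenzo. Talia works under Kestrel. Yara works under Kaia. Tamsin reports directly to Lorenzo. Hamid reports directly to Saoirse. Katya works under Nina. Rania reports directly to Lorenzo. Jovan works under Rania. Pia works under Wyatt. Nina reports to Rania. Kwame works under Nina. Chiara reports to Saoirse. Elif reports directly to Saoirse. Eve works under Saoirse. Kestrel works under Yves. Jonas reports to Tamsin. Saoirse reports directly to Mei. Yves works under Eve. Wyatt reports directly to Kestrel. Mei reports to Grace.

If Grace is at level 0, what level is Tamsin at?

Chain from Tamsin up to Grace: Tamsin → Lorenzo → Mei → Grace. That is 3 steps up, so Tamsin is 3 levels below Grace.

3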